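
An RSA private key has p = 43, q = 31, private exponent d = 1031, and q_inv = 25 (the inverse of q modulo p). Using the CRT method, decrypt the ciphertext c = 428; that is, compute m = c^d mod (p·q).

563

d_p = d mod (p−1) = 1031 mod 42 = 23; d_q = d mod (q−1) = 11.
m₁ = c^(d_p) mod p: c ≡ 41 (mod 43), and 41^23 mod 43 = 4.
m₂ = c^(d_q) mod q: c ≡ 25 (mod 31), and 25^11 mod 31 = 5.
h = q_inv·(m₁ − m₂) mod p = 25·(4 − 5) mod 43 = 18.
m = m₂ + h·q = 5 + 18·31 = 563.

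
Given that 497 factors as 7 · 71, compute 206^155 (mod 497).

474

Mod 7: 206 ≡ 3; by Fermat, exponent reduces to 155 mod 6 = 5; 3^5 ≡ 5 (mod 7).
Mod 71: 206 ≡ 64; by Fermat, exponent reduces to 155 mod 70 = 15; 64^15 ≡ 48 (mod 71).
Combine by CRT: x ≡ 5 (mod 7), x ≡ 48 (mod 71) ⇒ x ≡ 474 (mod 497).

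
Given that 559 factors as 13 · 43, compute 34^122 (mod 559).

246

Mod 13: 34 ≡ 8; by Fermat, exponent reduces to 122 mod 12 = 2; 8^2 ≡ 12 (mod 13).
Mod 43: 34 ≡ 34; by Fermat, exponent reduces to 122 mod 42 = 38; 34^38 ≡ 31 (mod 43).
Combine by CRT: x ≡ 12 (mod 13), x ≡ 31 (mod 43) ⇒ x ≡ 246 (mod 559).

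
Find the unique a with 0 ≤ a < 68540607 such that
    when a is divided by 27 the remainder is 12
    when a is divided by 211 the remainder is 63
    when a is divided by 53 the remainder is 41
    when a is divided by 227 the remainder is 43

From a ≡ 12 (mod 27) write a = 12 + 27t. Substituting into a ≡ 63 (mod 211) gives 27t ≡ 51 (mod 211), and since 27⁻¹ ≡ 86 (mod 211), t ≡ 166. Hence a ≡ 12 + 27·166 = 4494 (mod 5697).
From a ≡ 4494 (mod 5697) write a = 4494 + 5697t. Substituting into a ≡ 41 (mod 53) gives 5697t ≡ 52 (mod 53), and since 26⁻¹ ≡ 51 (mod 53), t ≡ 2. Hence a ≡ 4494 + 5697·2 = 15888 (mod 301941).
From a ≡ 15888 (mod 301941) write a = 15888 + 301941t. Substituting into a ≡ 43 (mod 227) gives 301941t ≡ 45 (mod 227), and since 31⁻¹ ≡ 22 (mod 227), t ≡ 82. Hence a ≡ 15888 + 301941·82 = 24775050 (mod 68540607).

24775050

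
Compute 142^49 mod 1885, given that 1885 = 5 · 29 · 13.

12

Mod 5: 142 ≡ 2; by Fermat, exponent reduces to 49 mod 4 = 1; 2^1 ≡ 2 (mod 5).
Mod 29: 142 ≡ 26; by Fermat, exponent reduces to 49 mod 28 = 21; 26^21 ≡ 12 (mod 29).
Mod 13: 142 ≡ 12; by Fermat, exponent reduces to 49 mod 12 = 1; 12^1 ≡ 12 (mod 13).
Combine by CRT: x ≡ 2 (mod 5), x ≡ 12 (mod 29), x ≡ 12 (mod 13) ⇒ x ≡ 12 (mod 1885).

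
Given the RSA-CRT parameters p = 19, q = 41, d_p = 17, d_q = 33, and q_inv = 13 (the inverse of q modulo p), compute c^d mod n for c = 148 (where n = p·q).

m₁ = c^(d_p) mod p: c ≡ 15 (mod 19), and 15^17 mod 19 = 14.
m₂ = c^(d_q) mod q: c ≡ 25 (mod 41), and 25^33 mod 41 = 4.
h = q_inv·(m₁ − m₂) mod p = 13·(14 − 4) mod 19 = 16.
m = m₂ + h·q = 4 + 16·41 = 660.

660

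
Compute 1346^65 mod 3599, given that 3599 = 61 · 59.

2122

Mod 61: 1346 ≡ 4; by Fermat, exponent reduces to 65 mod 60 = 5; 4^5 ≡ 48 (mod 61).
Mod 59: 1346 ≡ 48; by Fermat, exponent reduces to 65 mod 58 = 7; 48^7 ≡ 57 (mod 59).
Combine by CRT: x ≡ 48 (mod 61), x ≡ 57 (mod 59) ⇒ x ≡ 2122 (mod 3599).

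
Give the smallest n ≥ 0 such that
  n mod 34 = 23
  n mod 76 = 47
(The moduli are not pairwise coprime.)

1111

Combine the congruences pairwise.
gcd(34, 76) = 2 and 2 | (47 − 23), so the pair is consistent; merging gives n ≡ 1111 (mod 1292), where 1292 = lcm(34, 76).
The solution is unique modulo lcm(34, 76) = 1292.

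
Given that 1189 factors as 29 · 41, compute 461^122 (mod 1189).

Mod 29: 461 ≡ 26; by Fermat, exponent reduces to 122 mod 28 = 10; 26^10 ≡ 5 (mod 29).
Mod 41: 461 ≡ 10; by Fermat, exponent reduces to 122 mod 40 = 2; 10^2 ≡ 18 (mod 41).
Combine by CRT: x ≡ 5 (mod 29), x ≡ 18 (mod 41) ⇒ x ≡ 469 (mod 1189).

469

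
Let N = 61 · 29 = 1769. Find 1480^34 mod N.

Mod 61: 1480 ≡ 16; 16^34 ≡ 22 (mod 61).
Mod 29: 1480 ≡ 1; by Fermat, exponent reduces to 34 mod 28 = 6; 1^6 ≡ 1 (mod 29).
Combine by CRT: x ≡ 22 (mod 61), x ≡ 1 (mod 29) ⇒ x ≡ 1364 (mod 1769).

1364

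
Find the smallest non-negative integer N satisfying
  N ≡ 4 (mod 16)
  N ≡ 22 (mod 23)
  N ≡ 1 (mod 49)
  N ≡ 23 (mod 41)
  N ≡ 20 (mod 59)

From N ≡ 4 (mod 16) write N = 4 + 16t. Substituting into N ≡ 22 (mod 23) gives 16t ≡ 18 (mod 23), and since 16⁻¹ ≡ 13 (mod 23), t ≡ 4. Hence N ≡ 4 + 16·4 = 68 (mod 368).
From N ≡ 68 (mod 368) write N = 68 + 368t. Substituting into N ≡ 1 (mod 49) gives 368t ≡ 31 (mod 49), and since 25⁻¹ ≡ 2 (mod 49), t ≡ 13. Hence N ≡ 68 + 368·13 = 4852 (mod 18032).
From N ≡ 4852 (mod 18032) write N = 4852 + 18032t. Substituting into N ≡ 23 (mod 41) gives 18032t ≡ 9 (mod 41), and since 33⁻¹ ≡ 5 (mod 41), t ≡ 4. Hence N ≡ 4852 + 18032·4 = 76980 (mod 739312).
From N ≡ 76980 (mod 739312) write N = 76980 + 739312t. Substituting into N ≡ 20 (mod 59) gives 739312t ≡ 35 (mod 59), and since 42⁻¹ ≡ 52 (mod 59), t ≡ 50. Hence N ≡ 76980 + 739312·50 = 37042580 (mod 43619408).

37042580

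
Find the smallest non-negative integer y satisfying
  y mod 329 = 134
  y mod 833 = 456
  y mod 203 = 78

927585

Combine the congruences pairwise.
gcd(329, 833) = 7 and 7 | (456 − 134), so the pair is consistent; merging gives y ≡ 27112 (mod 39151), where 39151 = lcm(329, 833).
gcd(39151, 203) = 7 and 7 | (78 − 27112), so the pair is consistent; merging gives y ≡ 927585 (mod 1135379), where 1135379 = lcm(39151, 203).
The solution is unique modulo lcm(329, 833, 203) = 1135379.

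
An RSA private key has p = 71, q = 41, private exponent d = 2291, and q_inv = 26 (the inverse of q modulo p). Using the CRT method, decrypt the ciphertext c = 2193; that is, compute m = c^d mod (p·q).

1251

d_p = d mod (p−1) = 2291 mod 70 = 51; d_q = d mod (q−1) = 11.
m₁ = c^(d_p) mod p: c ≡ 63 (mod 71), and 63^51 mod 71 = 44.
m₂ = c^(d_q) mod q: c ≡ 20 (mod 41), and 20^11 mod 41 = 21.
h = q_inv·(m₁ − m₂) mod p = 26·(44 − 21) mod 71 = 30.
m = m₂ + h·q = 21 + 30·41 = 1251.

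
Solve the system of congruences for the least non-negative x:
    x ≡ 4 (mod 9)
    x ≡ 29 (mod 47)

From x ≡ 4 (mod 9) write x = 4 + 9t. Substituting into x ≡ 29 (mod 47) gives 9t ≡ 25 (mod 47), and since 9⁻¹ ≡ 21 (mod 47), t ≡ 8. Hence x ≡ 4 + 9·8 = 76 (mod 423).

76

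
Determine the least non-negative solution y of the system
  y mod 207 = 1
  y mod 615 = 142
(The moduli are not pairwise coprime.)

gcd(207, 615) = 3 and 3 | (142 − 1), so the pair is consistent; merging gives y ≡ 35812 (mod 42435), where 42435 = lcm(207, 615).
The solution is unique modulo lcm(207, 615) = 42435.

35812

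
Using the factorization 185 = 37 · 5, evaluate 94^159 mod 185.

134

Mod 37: 94 ≡ 20; by Fermat, exponent reduces to 159 mod 36 = 15; 20^15 ≡ 23 (mod 37).
Mod 5: 94 ≡ 4; by Fermat, exponent reduces to 159 mod 4 = 3; 4^3 ≡ 4 (mod 5).
Combine by CRT: x ≡ 23 (mod 37), x ≡ 4 (mod 5) ⇒ x ≡ 134 (mod 185).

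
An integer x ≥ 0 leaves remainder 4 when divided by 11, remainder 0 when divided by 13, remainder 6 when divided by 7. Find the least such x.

741

The moduli are pairwise coprime; N = 11·13·7 = 1001.
N/11 = 91; 91 ≡ 3 (mod 11); 3·4 ≡ 1, so inverse 4.
N/13 = 77; 77 ≡ 12 (mod 13); 12·12 ≡ 1, so inverse 12.
N/7 = 143; 143 ≡ 3 (mod 7); 3·5 ≡ 1, so inverse 5.
x ≡ 4·91·4 + 0·77·12 + 6·143·5 = 5746.
5746 mod 1001 = 741.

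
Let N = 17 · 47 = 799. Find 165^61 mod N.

Mod 17: 165 ≡ 12; by Fermat, exponent reduces to 61 mod 16 = 13; 12^13 ≡ 14 (mod 17).
Mod 47: 165 ≡ 24; by Fermat, exponent reduces to 61 mod 46 = 15; 24^15 ≡ 21 (mod 47).
Combine by CRT: x ≡ 14 (mod 17), x ≡ 21 (mod 47) ⇒ x ≡ 303 (mod 799).

303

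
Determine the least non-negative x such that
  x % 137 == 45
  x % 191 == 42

18951

From x ≡ 45 (mod 137) write x = 45 + 137t. Substituting into x ≡ 42 (mod 191) gives 137t ≡ 188 (mod 191), and since 137⁻¹ ≡ 145 (mod 191), t ≡ 138. Hence x ≡ 45 + 137·138 = 18951 (mod 26167).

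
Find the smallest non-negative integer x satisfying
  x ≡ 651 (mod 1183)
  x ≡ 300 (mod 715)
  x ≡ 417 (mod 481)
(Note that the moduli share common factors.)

146160

Combine the congruences pairwise.
gcd(1183, 715) = 13 and 13 | (300 − 651), so the pair is consistent; merging gives x ≡ 16030 (mod 65065), where 65065 = lcm(1183, 715).
gcd(65065, 481) = 13 and 13 | (417 − 16030), so the pair is consistent; merging gives x ≡ 146160 (mod 2407405), where 2407405 = lcm(65065, 481).
The solution is unique modulo lcm(1183, 715, 481) = 2407405.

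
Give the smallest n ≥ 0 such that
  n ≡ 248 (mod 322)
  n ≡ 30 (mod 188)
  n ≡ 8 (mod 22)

Combine the congruences pairwise.
gcd(322, 188) = 2 and 2 | (30 − 248), so the pair is consistent; merging gives n ≡ 3790 (mod 30268), where 30268 = lcm(322, 188).
gcd(30268, 22) = 2 and 2 | (8 − 3790), so the pair is consistent; merging gives n ≡ 155130 (mod 332948), where 332948 = lcm(30268, 22).
The solution is unique modulo lcm(322, 188, 22) = 332948.

155130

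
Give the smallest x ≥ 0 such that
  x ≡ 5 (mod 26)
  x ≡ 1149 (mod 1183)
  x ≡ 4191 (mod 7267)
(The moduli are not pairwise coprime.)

gcd(26, 1183) = 13 and 13 | (1149 − 5), so the pair is consistent; merging gives x ≡ 1149 (mod 2366), where 2366 = lcm(26, 1183).
gcd(2366, 7267) = 169 and 169 | (4191 − 1149), so the pair is consistent; merging gives x ≡ 76861 (mod 101738), where 101738 = lcm(2366, 7267).
The solution is unique modulo lcm(26, 1183, 7267) = 101738.

76861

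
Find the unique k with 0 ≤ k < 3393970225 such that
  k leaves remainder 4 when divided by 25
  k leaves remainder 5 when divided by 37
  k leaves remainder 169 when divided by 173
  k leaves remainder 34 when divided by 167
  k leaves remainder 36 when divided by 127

Combine the congruences pairwise.
From k ≡ 4 (mod 25) write k = 4 + 25t. Substituting into k ≡ 5 (mod 37) gives 25t ≡ 1 (mod 37), and since 25⁻¹ ≡ 3 (mod 37), t ≡ 3. Hence k ≡ 4 + 25·3 = 79 (mod 925).
From k ≡ 79 (mod 925) write k = 79 + 925t. Substituting into k ≡ 169 (mod 173) gives 925t ≡ 90 (mod 173), and since 60⁻¹ ≡ 124 (mod 173), t ≡ 88. Hence k ≡ 79 + 925·88 = 81479 (mod 160025).
From k ≡ 81479 (mod 160025) write k = 81479 + 160025t. Substituting into k ≡ 34 (mod 167) gives 160025t ≡ 51 (mod 167), and since 39⁻¹ ≡ 30 (mod 167), t ≡ 27. Hence k ≡ 81479 + 160025·27 = 4402154 (mod 26724175).
From k ≡ 4402154 (mod 26724175) write k = 4402154 + 26724175t. Substituting into k ≡ 36 (mod 127) gives 26724175t ≡ 83 (mod 127), and since 73⁻¹ ≡ 87 (mod 127), t ≡ 109. Hence k ≡ 4402154 + 26724175·109 = 2917337229 (mod 3393970225).

2917337229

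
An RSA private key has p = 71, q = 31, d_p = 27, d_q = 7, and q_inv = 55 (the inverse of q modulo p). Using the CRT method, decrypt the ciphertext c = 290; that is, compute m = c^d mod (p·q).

726

m₁ = c^(d_p) mod p: c ≡ 6 (mod 71), and 6^27 mod 71 = 16.
m₂ = c^(d_q) mod q: c ≡ 11 (mod 31), and 11^7 mod 31 = 13.
h = q_inv·(m₁ − m₂) mod p = 55·(16 − 13) mod 71 = 23.
m = m₂ + h·q = 13 + 23·31 = 726.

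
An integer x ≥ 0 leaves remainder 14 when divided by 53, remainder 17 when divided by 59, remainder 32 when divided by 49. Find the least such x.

1551

The moduli are pairwise coprime; N = 53·59·49 = 153223.
N/53 = 2891; 2891 ≡ 29 (mod 53); 29·11 ≡ 1, so inverse 11.
N/59 = 2597; 2597 ≡ 1 (mod 59), inverse 1.
N/49 = 3127; 3127 ≡ 40 (mod 49); 40·38 ≡ 1, so inverse 38.
x ≡ 14·2891·11 + 17·2597·1 + 32·3127·38 = 4291795.
4291795 mod 153223 = 1551.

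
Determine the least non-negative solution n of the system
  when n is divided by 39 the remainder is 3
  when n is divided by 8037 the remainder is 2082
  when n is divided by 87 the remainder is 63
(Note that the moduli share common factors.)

Combine the congruences pairwise.
gcd(39, 8037) = 3 and 3 | (2082 − 3), so the pair is consistent; merging gives n ≡ 74415 (mod 104481), where 104481 = lcm(39, 8037).
gcd(104481, 87) = 3 and 3 | (63 − 74415), so the pair is consistent; merging gives n ≡ 1014744 (mod 3029949), where 3029949 = lcm(104481, 87).
The solution is unique modulo lcm(39, 8037, 87) = 3029949.

1014744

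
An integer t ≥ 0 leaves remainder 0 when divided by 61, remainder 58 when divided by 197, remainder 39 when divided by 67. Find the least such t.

340868

From t ≡ 0 (mod 61) write t = 0 + 61s. Substituting into t ≡ 58 (mod 197) gives 61s ≡ 58 (mod 197), and since 61⁻¹ ≡ 42 (mod 197), s ≡ 72. Hence t ≡ 0 + 61·72 = 4392 (mod 12017).
From t ≡ 4392 (mod 12017) write t = 4392 + 12017s. Substituting into t ≡ 39 (mod 67) gives 12017s ≡ 2 (mod 67), and since 24⁻¹ ≡ 14 (mod 67), s ≡ 28. Hence t ≡ 4392 + 12017·28 = 340868 (mod 805139).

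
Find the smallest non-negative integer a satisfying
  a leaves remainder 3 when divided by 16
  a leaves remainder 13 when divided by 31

323

Combine the congruences pairwise.
From a ≡ 3 (mod 16) write a = 3 + 16t. Substituting into a ≡ 13 (mod 31) gives 16t ≡ 10 (mod 31), and since 16⁻¹ ≡ 2 (mod 31), t ≡ 20. Hence a ≡ 3 + 16·20 = 323 (mod 496).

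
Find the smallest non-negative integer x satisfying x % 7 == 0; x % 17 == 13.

98

Combine the congruences pairwise.
From x ≡ 0 (mod 7) write x = 0 + 7t. Substituting into x ≡ 13 (mod 17) gives 7t ≡ 13 (mod 17), and since 7⁻¹ ≡ 5 (mod 17), t ≡ 14. Hence x ≡ 0 + 7·14 = 98 (mod 119).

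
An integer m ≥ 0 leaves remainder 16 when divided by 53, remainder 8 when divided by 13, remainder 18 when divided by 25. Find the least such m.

5793

The moduli are pairwise coprime; N = 53·13·25 = 17225.
N/53 = 325; 325 ≡ 7 (mod 53); 7·38 ≡ 1, so inverse 38.
N/13 = 1325; 1325 ≡ 12 (mod 13); 12·12 ≡ 1, so inverse 12.
N/25 = 689; 689 ≡ 14 (mod 25); 14·9 ≡ 1, so inverse 9.
m ≡ 16·325·38 + 8·1325·12 + 18·689·9 = 436418.
436418 mod 17225 = 5793.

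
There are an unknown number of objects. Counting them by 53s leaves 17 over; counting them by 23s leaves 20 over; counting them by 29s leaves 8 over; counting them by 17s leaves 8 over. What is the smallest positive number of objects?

279539

Combine the congruences pairwise.
From N ≡ 17 (mod 53) write N = 17 + 53t. Substituting into N ≡ 20 (mod 23) gives 53t ≡ 3 (mod 23), and since 7⁻¹ ≡ 10 (mod 23), t ≡ 7. Hence N ≡ 17 + 53·7 = 388 (mod 1219).
From N ≡ 388 (mod 1219) write N = 388 + 1219t. Substituting into N ≡ 8 (mod 29) gives 1219t ≡ 26 (mod 29), and since 1⁻¹ ≡ 1 (mod 29), t ≡ 26. Hence N ≡ 388 + 1219·26 = 32082 (mod 35351).
From N ≡ 32082 (mod 35351) write N = 32082 + 35351t. Substituting into N ≡ 8 (mod 17) gives 35351t ≡ 5 (mod 17), and since 8⁻¹ ≡ 15 (mod 17), t ≡ 7. Hence N ≡ 32082 + 35351·7 = 279539 (mod 600967).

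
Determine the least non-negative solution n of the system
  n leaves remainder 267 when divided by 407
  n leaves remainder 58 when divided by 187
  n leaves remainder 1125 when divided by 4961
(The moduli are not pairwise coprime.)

Combine the congruences pairwise.
gcd(407, 187) = 11 and 11 | (58 − 267), so the pair is consistent; merging gives n ≡ 2302 (mod 6919), where 6919 = lcm(407, 187).
gcd(6919, 4961) = 11 and 11 | (1125 − 2302), so the pair is consistent; merging gives n ≡ 50735 (mod 3120469), where 3120469 = lcm(6919, 4961).
The solution is unique modulo lcm(407, 187, 4961) = 3120469.

50735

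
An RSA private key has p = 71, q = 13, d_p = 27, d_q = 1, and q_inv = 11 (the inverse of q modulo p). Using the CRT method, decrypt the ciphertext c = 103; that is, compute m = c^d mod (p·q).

233

m₁ = c^(d_p) mod p: c ≡ 32 (mod 71), and 32^27 mod 71 = 20.
m₂ = c^(d_q) mod q: c ≡ 12 (mod 13), and 12^1 mod 13 = 12.
h = q_inv·(m₁ − m₂) mod p = 11·(20 − 12) mod 71 = 17.
m = m₂ + h·q = 12 + 17·13 = 233.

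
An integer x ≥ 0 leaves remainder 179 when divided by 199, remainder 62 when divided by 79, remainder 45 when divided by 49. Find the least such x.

173309

The moduli are pairwise coprime; N = 199·79·49 = 770329.
N/199 = 3871; 3871 ≡ 90 (mod 199); 90·157 ≡ 1, so inverse 157.
N/79 = 9751; 9751 ≡ 34 (mod 79); 34·7 ≡ 1, so inverse 7.
N/49 = 15721; 15721 ≡ 41 (mod 49); 41·6 ≡ 1, so inverse 6.
x ≡ 179·3871·157 + 62·9751·7 + 45·15721·6 = 117263317.
117263317 mod 770329 = 173309.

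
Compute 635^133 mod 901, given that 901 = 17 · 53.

211

Mod 17: 635 ≡ 6; by Fermat, exponent reduces to 133 mod 16 = 5; 6^5 ≡ 7 (mod 17).
Mod 53: 635 ≡ 52; by Fermat, exponent reduces to 133 mod 52 = 29; 52^29 ≡ 52 (mod 53).
Combine by CRT: x ≡ 7 (mod 17), x ≡ 52 (mod 53) ⇒ x ≡ 211 (mod 901).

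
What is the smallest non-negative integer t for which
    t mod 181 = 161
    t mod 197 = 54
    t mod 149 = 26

From t ≡ 161 (mod 181) write t = 161 + 181s. Substituting into t ≡ 54 (mod 197) gives 181s ≡ 90 (mod 197), and since 181⁻¹ ≡ 160 (mod 197), s ≡ 19. Hence t ≡ 161 + 181·19 = 3600 (mod 35657).
From t ≡ 3600 (mod 35657) write t = 3600 + 35657s. Substituting into t ≡ 26 (mod 149) gives 35657s ≡ 2 (mod 149), and since 46⁻¹ ≡ 81 (mod 149), s ≡ 13. Hence t ≡ 3600 + 35657·13 = 467141 (mod 5312893).

467141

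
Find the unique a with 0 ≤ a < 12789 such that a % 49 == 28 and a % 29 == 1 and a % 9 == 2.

3017

The moduli are pairwise coprime; N = 49·29·9 = 12789.
N/49 = 261; 261 ≡ 16 (mod 49); 16·46 ≡ 1, so inverse 46.
N/29 = 441; 441 ≡ 6 (mod 29); 6·5 ≡ 1, so inverse 5.
N/9 = 1421; 1421 ≡ 8 (mod 9); 8·8 ≡ 1, so inverse 8.
a ≡ 28·261·46 + 1·441·5 + 2·1421·8 = 361109.
361109 mod 12789 = 3017.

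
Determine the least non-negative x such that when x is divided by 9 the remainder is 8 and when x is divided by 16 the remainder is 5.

53

Combine the congruences pairwise.
From x ≡ 8 (mod 9) write x = 8 + 9t. Substituting into x ≡ 5 (mod 16) gives 9t ≡ 13 (mod 16), and since 9⁻¹ ≡ 9 (mod 16), t ≡ 5. Hence x ≡ 8 + 9·5 = 53 (mod 144).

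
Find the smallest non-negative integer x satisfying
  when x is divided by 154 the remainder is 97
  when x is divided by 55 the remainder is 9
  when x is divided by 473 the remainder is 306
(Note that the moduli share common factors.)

Combine the congruences pairwise.
gcd(154, 55) = 11 and 11 | (9 − 97), so the pair is consistent; merging gives x ≡ 559 (mod 770), where 770 = lcm(154, 55).
gcd(770, 473) = 11 and 11 | (306 − 559), so the pair is consistent; merging gives x ≡ 24429 (mod 33110), where 33110 = lcm(770, 473).
The solution is unique modulo lcm(154, 55, 473) = 33110.

24429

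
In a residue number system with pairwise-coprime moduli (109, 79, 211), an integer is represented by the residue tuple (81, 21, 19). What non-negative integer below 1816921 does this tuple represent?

1601509

The moduli are pairwise coprime; N = 109·79·211 = 1816921.
N/109 = 16669; 16669 ≡ 101 (mod 109); 101·68 ≡ 1, so inverse 68.
N/79 = 22999; 22999 ≡ 10 (mod 79); 10·8 ≡ 1, so inverse 8.
N/211 = 8611; 8611 ≡ 171 (mod 211); 171·58 ≡ 1, so inverse 58.
x ≡ 81·16669·68 + 21·22999·8 + 19·8611·58 = 105166006.
105166006 mod 1816921 = 1601509.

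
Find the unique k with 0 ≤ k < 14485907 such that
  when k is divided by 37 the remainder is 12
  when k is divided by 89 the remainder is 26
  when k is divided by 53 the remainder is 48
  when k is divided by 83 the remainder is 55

From k ≡ 12 (mod 37) write k = 12 + 37t. Substituting into k ≡ 26 (mod 89) gives 37t ≡ 14 (mod 89), and since 37⁻¹ ≡ 77 (mod 89), t ≡ 10. Hence k ≡ 12 + 37·10 = 382 (mod 3293).
From k ≡ 382 (mod 3293) write k = 382 + 3293t. Substituting into k ≡ 48 (mod 53) gives 3293t ≡ 37 (mod 53), and since 7⁻¹ ≡ 38 (mod 53), t ≡ 28. Hence k ≡ 382 + 3293·28 = 92586 (mod 174529).
From k ≡ 92586 (mod 174529) write k = 92586 + 174529t. Substituting into k ≡ 55 (mod 83) gives 174529t ≡ 14 (mod 83), and since 63⁻¹ ≡ 29 (mod 83), t ≡ 74. Hence k ≡ 92586 + 174529·74 = 13007732 (mod 14485907).

13007732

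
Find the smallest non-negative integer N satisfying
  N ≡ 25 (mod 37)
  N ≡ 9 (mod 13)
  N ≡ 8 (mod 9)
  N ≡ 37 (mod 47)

197531

The moduli are pairwise coprime; M = 37·13·9·47 = 203463.
M/37 = 5499; 5499 ≡ 23 (mod 37); 23·29 ≡ 1, so inverse 29.
M/13 = 15651; 15651 ≡ 12 (mod 13); 12·12 ≡ 1, so inverse 12.
M/9 = 22607; 22607 ≡ 8 (mod 9); 8·8 ≡ 1, so inverse 8.
M/47 = 4329; 4329 ≡ 5 (mod 47); 5·19 ≡ 1, so inverse 19.
N ≡ 25·5499·29 + 9·15651·12 + 8·22607·8 + 37·4329·19 = 10167218.
10167218 mod 203463 = 197531.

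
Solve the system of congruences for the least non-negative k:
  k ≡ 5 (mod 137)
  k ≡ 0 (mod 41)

3567

From k ≡ 5 (mod 137) write k = 5 + 137t. Substituting into k ≡ 0 (mod 41) gives 137t ≡ 36 (mod 41), and since 14⁻¹ ≡ 3 (mod 41), t ≡ 26. Hence k ≡ 5 + 137·26 = 3567 (mod 5617).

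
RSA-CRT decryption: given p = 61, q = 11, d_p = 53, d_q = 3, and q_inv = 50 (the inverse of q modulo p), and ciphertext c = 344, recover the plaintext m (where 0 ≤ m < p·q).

49

m₁ = c^(d_p) mod p: c ≡ 39 (mod 61), and 39^53 mod 61 = 49.
m₂ = c^(d_q) mod q: c ≡ 3 (mod 11), and 3^3 mod 11 = 5.
h = q_inv·(m₁ − m₂) mod p = 50·(49 − 5) mod 61 = 4.
m = m₂ + h·q = 5 + 4·11 = 49.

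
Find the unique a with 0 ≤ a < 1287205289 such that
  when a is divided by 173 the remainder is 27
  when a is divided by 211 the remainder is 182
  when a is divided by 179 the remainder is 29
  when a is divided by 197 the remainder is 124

448887279

From a ≡ 27 (mod 173) write a = 27 + 173t. Substituting into a ≡ 182 (mod 211) gives 173t ≡ 155 (mod 211), and since 173⁻¹ ≡ 161 (mod 211), t ≡ 57. Hence a ≡ 27 + 173·57 = 9888 (mod 36503).
From a ≡ 9888 (mod 36503) write a = 9888 + 36503t. Substituting into a ≡ 29 (mod 179) gives 36503t ≡ 165 (mod 179), and since 166⁻¹ ≡ 55 (mod 179), t ≡ 125. Hence a ≡ 9888 + 36503·125 = 4572763 (mod 6534037).
From a ≡ 4572763 (mod 6534037) write a = 4572763 + 6534037t. Substituting into a ≡ 124 (mod 197) gives 6534037t ≡ 125 (mod 197), and since 138⁻¹ ≡ 10 (mod 197), t ≡ 68. Hence a ≡ 4572763 + 6534037·68 = 448887279 (mod 1287205289).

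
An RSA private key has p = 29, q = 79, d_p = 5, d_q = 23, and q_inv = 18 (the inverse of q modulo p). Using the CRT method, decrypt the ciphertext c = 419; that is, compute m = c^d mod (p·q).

m₁ = c^(d_p) mod p: c ≡ 13 (mod 29), and 13^5 mod 29 = 6.
m₂ = c^(d_q) mod q: c ≡ 24 (mod 79), and 24^23 mod 79 = 56.
h = q_inv·(m₁ − m₂) mod p = 18·(6 − 56) mod 29 = 28.
m = m₂ + h·q = 56 + 28·79 = 2268.

2268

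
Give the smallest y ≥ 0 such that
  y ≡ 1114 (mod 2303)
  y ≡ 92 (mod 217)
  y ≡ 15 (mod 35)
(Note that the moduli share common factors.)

gcd(2303, 217) = 7 and 7 | (92 − 1114), so the pair is consistent; merging gives y ≡ 17235 (mod 71393), where 71393 = lcm(2303, 217).
gcd(71393, 35) = 7 and 7 | (15 − 17235), so the pair is consistent; merging gives y ≡ 17235 (mod 356965), where 356965 = lcm(71393, 35).
The solution is unique modulo lcm(2303, 217, 35) = 356965.

17235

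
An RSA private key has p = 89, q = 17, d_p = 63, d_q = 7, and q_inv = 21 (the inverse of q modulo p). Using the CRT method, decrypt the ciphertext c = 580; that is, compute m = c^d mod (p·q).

1437

m₁ = c^(d_p) mod p: c ≡ 46 (mod 89), and 46^63 mod 89 = 13.
m₂ = c^(d_q) mod q: c ≡ 2 (mod 17), and 2^7 mod 17 = 9.
h = q_inv·(m₁ − m₂) mod p = 21·(13 − 9) mod 89 = 84.
m = m₂ + h·q = 9 + 84·17 = 1437.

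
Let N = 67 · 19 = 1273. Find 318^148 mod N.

1271

Mod 67: 318 ≡ 50; by Fermat, exponent reduces to 148 mod 66 = 16; 50^16 ≡ 65 (mod 67).
Mod 19: 318 ≡ 14; by Fermat, exponent reduces to 148 mod 18 = 4; 14^4 ≡ 17 (mod 19).
Combine by CRT: x ≡ 65 (mod 67), x ≡ 17 (mod 19) ⇒ x ≡ 1271 (mod 1273).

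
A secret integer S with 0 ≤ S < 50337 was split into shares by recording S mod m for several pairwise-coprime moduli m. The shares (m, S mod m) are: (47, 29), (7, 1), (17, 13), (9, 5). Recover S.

34574

The moduli are pairwise coprime; N = 47·7·17·9 = 50337.
N/47 = 1071; 1071 ≡ 37 (mod 47); 37·14 ≡ 1, so inverse 14.
N/7 = 7191; 7191 ≡ 2 (mod 7); 2·4 ≡ 1, so inverse 4.
N/17 = 2961; 2961 ≡ 3 (mod 17); 3·6 ≡ 1, so inverse 6.
N/9 = 5593; 5593 ≡ 4 (mod 9); 4·7 ≡ 1, so inverse 7.
S ≡ 29·1071·14 + 1·7191·4 + 13·2961·6 + 5·5593·7 = 890303.
890303 mod 50337 = 34574.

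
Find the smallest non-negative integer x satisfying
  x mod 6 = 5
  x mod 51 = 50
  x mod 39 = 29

1121

gcd(6, 51) = 3 and 3 | (50 − 5), so the pair is consistent; merging gives x ≡ 101 (mod 102), where 102 = lcm(6, 51).
gcd(102, 39) = 3 and 3 | (29 − 101), so the pair is consistent; merging gives x ≡ 1121 (mod 1326), where 1326 = lcm(102, 39).
The solution is unique modulo lcm(6, 51, 39) = 1326.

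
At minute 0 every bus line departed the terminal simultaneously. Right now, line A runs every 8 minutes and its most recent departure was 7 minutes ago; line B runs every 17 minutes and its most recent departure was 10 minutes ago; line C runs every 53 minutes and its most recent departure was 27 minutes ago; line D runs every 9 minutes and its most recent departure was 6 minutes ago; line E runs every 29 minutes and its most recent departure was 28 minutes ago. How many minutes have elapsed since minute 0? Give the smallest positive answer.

From t ≡ 7 (mod 8) write t = 7 + 8s. Substituting into t ≡ 10 (mod 17) gives 8s ≡ 3 (mod 17), and since 8⁻¹ ≡ 15 (mod 17), s ≡ 11. Hence t ≡ 7 + 8·11 = 95 (mod 136).
From t ≡ 95 (mod 136) write t = 95 + 136s. Substituting into t ≡ 27 (mod 53) gives 136s ≡ 38 (mod 53), and since 30⁻¹ ≡ 23 (mod 53), s ≡ 26. Hence t ≡ 95 + 136·26 = 3631 (mod 7208).
From t ≡ 3631 (mod 7208) write t = 3631 + 7208s. Substituting into t ≡ 6 (mod 9) gives 7208s ≡ 2 (mod 9), and since 8⁻¹ ≡ 8 (mod 9), s ≡ 7. Hence t ≡ 3631 + 7208·7 = 54087 (mod 64872).
From t ≡ 54087 (mod 64872) write t = 54087 + 64872s. Substituting into t ≡ 28 (mod 29) gives 64872s ≡ 26 (mod 29), and since 28⁻¹ ≡ 28 (mod 29), s ≡ 3. Hence t ≡ 54087 + 64872·3 = 248703 (mod 1881288).

248703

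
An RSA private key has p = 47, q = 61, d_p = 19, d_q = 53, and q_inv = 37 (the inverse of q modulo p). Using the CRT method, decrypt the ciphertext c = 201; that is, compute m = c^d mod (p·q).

2043

m₁ = c^(d_p) mod p: c ≡ 13 (mod 47), and 13^19 mod 47 = 22.
m₂ = c^(d_q) mod q: c ≡ 18 (mod 61), and 18^53 mod 61 = 30.
h = q_inv·(m₁ − m₂) mod p = 37·(22 − 30) mod 47 = 33.
m = m₂ + h·q = 30 + 33·61 = 2043.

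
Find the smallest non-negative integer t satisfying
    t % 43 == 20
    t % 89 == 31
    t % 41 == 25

The moduli are pairwise coprime; N = 43·89·41 = 156907.
N/43 = 3649; 3649 ≡ 37 (mod 43); 37·7 ≡ 1, so inverse 7.
N/89 = 1763; 1763 ≡ 72 (mod 89); 72·68 ≡ 1, so inverse 68.
N/41 = 3827; 3827 ≡ 14 (mod 41); 14·3 ≡ 1, so inverse 3.
t ≡ 20·3649·7 + 31·1763·68 + 25·3827·3 = 4514289.
4514289 mod 156907 = 120893.

120893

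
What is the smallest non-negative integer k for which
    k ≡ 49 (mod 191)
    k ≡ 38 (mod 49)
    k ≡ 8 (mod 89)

From k ≡ 49 (mod 191) write k = 49 + 191t. Substituting into k ≡ 38 (mod 49) gives 191t ≡ 38 (mod 49), and since 44⁻¹ ≡ 39 (mod 49), t ≡ 12. Hence k ≡ 49 + 191·12 = 2341 (mod 9359).
From k ≡ 2341 (mod 9359) write k = 2341 + 9359t. Substituting into k ≡ 8 (mod 89) gives 9359t ≡ 70 (mod 89), and since 14⁻¹ ≡ 70 (mod 89), t ≡ 5. Hence k ≡ 2341 + 9359·5 = 49136 (mod 832951).

49136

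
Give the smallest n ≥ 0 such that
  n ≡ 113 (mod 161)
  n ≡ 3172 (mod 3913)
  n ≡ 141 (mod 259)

1353157

gcd(161, 3913) = 7 and 7 | (3172 − 113), so the pair is consistent; merging gives n ≡ 3172 (mod 89999), where 89999 = lcm(161, 3913).
gcd(89999, 259) = 7 and 7 | (141 − 3172), so the pair is consistent; merging gives n ≡ 1353157 (mod 3329963), where 3329963 = lcm(89999, 259).
The solution is unique modulo lcm(161, 3913, 259) = 3329963.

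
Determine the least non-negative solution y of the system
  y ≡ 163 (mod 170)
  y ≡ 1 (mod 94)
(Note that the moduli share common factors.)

1693

gcd(170, 94) = 2 and 2 | (1 − 163), so the pair is consistent; merging gives y ≡ 1693 (mod 7990), where 7990 = lcm(170, 94).
The solution is unique modulo lcm(170, 94) = 7990.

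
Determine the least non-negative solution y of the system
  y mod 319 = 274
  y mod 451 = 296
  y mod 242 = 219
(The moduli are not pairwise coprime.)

gcd(319, 451) = 11 and 11 | (296 − 274), so the pair is consistent; merging gives y ≡ 11120 (mod 13079), where 13079 = lcm(319, 451).
gcd(13079, 242) = 11 and 11 | (219 − 11120), so the pair is consistent; merging gives y ≡ 285779 (mod 287738), where 287738 = lcm(13079, 242).
The solution is unique modulo lcm(319, 451, 242) = 287738.

285779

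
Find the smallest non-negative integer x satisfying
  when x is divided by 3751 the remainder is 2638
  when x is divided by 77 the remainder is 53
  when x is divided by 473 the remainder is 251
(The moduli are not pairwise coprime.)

220196

gcd(3751, 77) = 11 and 11 | (53 − 2638), so the pair is consistent; merging gives x ≡ 10140 (mod 26257), where 26257 = lcm(3751, 77).
gcd(26257, 473) = 11 and 11 | (251 − 10140), so the pair is consistent; merging gives x ≡ 220196 (mod 1129051), where 1129051 = lcm(26257, 473).
The solution is unique modulo lcm(3751, 77, 473) = 1129051.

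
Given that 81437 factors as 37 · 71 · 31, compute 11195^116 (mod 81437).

Mod 37: 11195 ≡ 21; by Fermat, exponent reduces to 116 mod 36 = 8; 21^8 ≡ 7 (mod 37).
Mod 71: 11195 ≡ 48; by Fermat, exponent reduces to 116 mod 70 = 46; 48^46 ≡ 30 (mod 71).
Mod 31: 11195 ≡ 4; by Fermat, exponent reduces to 116 mod 30 = 26; 4^26 ≡ 4 (mod 31).
Combine by CRT: x ≡ 7 (mod 37), x ≡ 30 (mod 71), x ≡ 4 (mod 31) ⇒ x ≡ 48736 (mod 81437).

48736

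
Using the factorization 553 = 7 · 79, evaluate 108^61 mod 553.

Mod 7: 108 ≡ 3; by Fermat, exponent reduces to 61 mod 6 = 1; 3^1 ≡ 3 (mod 7).
Mod 79: 108 ≡ 29; 29^61 ≡ 75 (mod 79).
Combine by CRT: x ≡ 3 (mod 7), x ≡ 75 (mod 79) ⇒ x ≡ 549 (mod 553).

549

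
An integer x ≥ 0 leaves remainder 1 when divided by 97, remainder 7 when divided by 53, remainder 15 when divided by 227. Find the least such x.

325533

From x ≡ 1 (mod 97) write x = 1 + 97t. Substituting into x ≡ 7 (mod 53) gives 97t ≡ 6 (mod 53), and since 44⁻¹ ≡ 47 (mod 53), t ≡ 17. Hence x ≡ 1 + 97·17 = 1650 (mod 5141).
From x ≡ 1650 (mod 5141) write x = 1650 + 5141t. Substituting into x ≡ 15 (mod 227) gives 5141t ≡ 181 (mod 227), and since 147⁻¹ ≡ 122 (mod 227), t ≡ 63. Hence x ≡ 1650 + 5141·63 = 325533 (mod 1167007).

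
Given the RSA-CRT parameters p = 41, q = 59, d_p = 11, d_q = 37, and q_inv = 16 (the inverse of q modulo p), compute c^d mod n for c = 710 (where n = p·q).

1101

m₁ = c^(d_p) mod p: c ≡ 13 (mod 41), and 13^11 mod 41 = 35.
m₂ = c^(d_q) mod q: c ≡ 2 (mod 59), and 2^37 mod 59 = 39.
h = q_inv·(m₁ − m₂) mod p = 16·(35 − 39) mod 41 = 18.
m = m₂ + h·q = 39 + 18·59 = 1101.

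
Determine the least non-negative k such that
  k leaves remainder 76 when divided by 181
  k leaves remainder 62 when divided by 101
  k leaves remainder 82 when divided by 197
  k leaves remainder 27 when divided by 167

354426131

From k ≡ 76 (mod 181) write k = 76 + 181t. Substituting into k ≡ 62 (mod 101) gives 181t ≡ 87 (mod 101), and since 80⁻¹ ≡ 24 (mod 101), t ≡ 68. Hence k ≡ 76 + 181·68 = 12384 (mod 18281).
From k ≡ 12384 (mod 18281) write k = 12384 + 18281t. Substituting into k ≡ 82 (mod 197) gives 18281t ≡ 109 (mod 197), and since 157⁻¹ ≡ 64 (mod 197), t ≡ 81. Hence k ≡ 12384 + 18281·81 = 1493145 (mod 3601357).
From k ≡ 1493145 (mod 3601357) write k = 1493145 + 3601357t. Substituting into k ≡ 27 (mod 167) gives 3601357t ≡ 29 (mod 167), and since 2⁻¹ ≡ 84 (mod 167), t ≡ 98. Hence k ≡ 1493145 + 3601357·98 = 354426131 (mod 601426619).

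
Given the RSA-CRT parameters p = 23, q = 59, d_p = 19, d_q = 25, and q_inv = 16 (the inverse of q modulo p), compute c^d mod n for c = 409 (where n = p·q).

292

m₁ = c^(d_p) mod p: c ≡ 18 (mod 23), and 18^19 mod 23 = 16.
m₂ = c^(d_q) mod q: c ≡ 55 (mod 59), and 55^25 mod 59 = 56.
h = q_inv·(m₁ − m₂) mod p = 16·(16 − 56) mod 23 = 4.
m = m₂ + h·q = 56 + 4·59 = 292.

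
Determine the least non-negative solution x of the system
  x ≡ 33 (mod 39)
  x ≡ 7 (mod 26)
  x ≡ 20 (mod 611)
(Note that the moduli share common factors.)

gcd(39, 26) = 13 and 13 | (7 − 33), so the pair is consistent; merging gives x ≡ 33 (mod 78), where 78 = lcm(39, 26).
gcd(78, 611) = 13 and 13 | (20 − 33), so the pair is consistent; merging gives x ≡ 3075 (mod 3666), where 3666 = lcm(78, 611).
The solution is unique modulo lcm(39, 26, 611) = 3666.

3075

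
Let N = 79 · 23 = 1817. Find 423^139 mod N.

Mod 79: 423 ≡ 28; by Fermat, exponent reduces to 139 mod 78 = 61; 28^61 ≡ 63 (mod 79).
Mod 23: 423 ≡ 9; by Fermat, exponent reduces to 139 mod 22 = 7; 9^7 ≡ 4 (mod 23).
Combine by CRT: x ≡ 63 (mod 79), x ≡ 4 (mod 23) ⇒ x ≡ 142 (mod 1817).

142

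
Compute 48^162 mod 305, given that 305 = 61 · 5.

184

Mod 61: 48 ≡ 48; by Fermat, exponent reduces to 162 mod 60 = 42; 48^42 ≡ 1 (mod 61).
Mod 5: 48 ≡ 3; by Fermat, exponent reduces to 162 mod 4 = 2; 3^2 ≡ 4 (mod 5).
Combine by CRT: x ≡ 1 (mod 61), x ≡ 4 (mod 5) ⇒ x ≡ 184 (mod 305).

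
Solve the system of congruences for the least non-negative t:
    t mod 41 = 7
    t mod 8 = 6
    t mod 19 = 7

3902

The moduli are pairwise coprime; N = 41·8·19 = 6232.
N/41 = 152; 152 ≡ 29 (mod 41); 29·17 ≡ 1, so inverse 17.
N/8 = 779; 779 ≡ 3 (mod 8); 3·3 ≡ 1, so inverse 3.
N/19 = 328; 328 ≡ 5 (mod 19); 5·4 ≡ 1, so inverse 4.
t ≡ 7·152·17 + 6·779·3 + 7·328·4 = 41294.
41294 mod 6232 = 3902.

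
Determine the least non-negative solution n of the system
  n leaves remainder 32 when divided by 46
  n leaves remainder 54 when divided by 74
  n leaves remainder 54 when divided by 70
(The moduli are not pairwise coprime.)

gcd(46, 74) = 2 and 2 | (54 − 32), so the pair is consistent; merging gives n ≡ 1090 (mod 1702), where 1702 = lcm(46, 74).
gcd(1702, 70) = 2 and 2 | (54 − 1090), so the pair is consistent; merging gives n ≡ 13004 (mod 59570), where 59570 = lcm(1702, 70).
The solution is unique modulo lcm(46, 74, 70) = 59570.

13004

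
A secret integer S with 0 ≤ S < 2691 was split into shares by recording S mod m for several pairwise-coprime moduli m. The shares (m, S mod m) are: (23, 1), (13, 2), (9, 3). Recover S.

93

The moduli are pairwise coprime; N = 23·13·9 = 2691.
N/23 = 117; 117 ≡ 2 (mod 23); 2·12 ≡ 1, so inverse 12.
N/13 = 207; 207 ≡ 12 (mod 13); 12·12 ≡ 1, so inverse 12.
N/9 = 299; 299 ≡ 2 (mod 9); 2·5 ≡ 1, so inverse 5.
S ≡ 1·117·12 + 2·207·12 + 3·299·5 = 10857.
10857 mod 2691 = 93.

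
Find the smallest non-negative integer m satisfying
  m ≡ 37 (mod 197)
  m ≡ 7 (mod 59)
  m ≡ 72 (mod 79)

The moduli are pairwise coprime; N = 197·59·79 = 918217.
N/197 = 4661; 4661 ≡ 130 (mod 197); 130·147 ≡ 1, so inverse 147.
N/59 = 15563; 15563 ≡ 46 (mod 59); 46·9 ≡ 1, so inverse 9.
N/79 = 11623; 11623 ≡ 10 (mod 79); 10·8 ≡ 1, so inverse 8.
m ≡ 37·4661·147 + 7·15563·9 + 72·11623·8 = 33026496.
33026496 mod 918217 = 888901.

888901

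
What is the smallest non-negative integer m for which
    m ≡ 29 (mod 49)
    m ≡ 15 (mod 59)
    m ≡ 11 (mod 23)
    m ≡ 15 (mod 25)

Combine the congruences pairwise.
From m ≡ 29 (mod 49) write m = 29 + 49t. Substituting into m ≡ 15 (mod 59) gives 49t ≡ 45 (mod 59), and since 49⁻¹ ≡ 53 (mod 59), t ≡ 25. Hence m ≡ 29 + 49·25 = 1254 (mod 2891).
From m ≡ 1254 (mod 2891) write m = 1254 + 2891t. Substituting into m ≡ 11 (mod 23) gives 2891t ≡ 22 (mod 23), and since 16⁻¹ ≡ 13 (mod 23), t ≡ 10. Hence m ≡ 1254 + 2891·10 = 30164 (mod 66493).
From m ≡ 30164 (mod 66493) write m = 30164 + 66493t. Substituting into m ≡ 15 (mod 25) gives 66493t ≡ 1 (mod 25), and since 18⁻¹ ≡ 7 (mod 25), t ≡ 7. Hence m ≡ 30164 + 66493·7 = 495615 (mod 1662325).

495615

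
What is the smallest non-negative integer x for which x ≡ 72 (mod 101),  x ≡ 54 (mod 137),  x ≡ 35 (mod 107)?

Combine the congruences pairwise.
From x ≡ 72 (mod 101) write x = 72 + 101t. Substituting into x ≡ 54 (mod 137) gives 101t ≡ 119 (mod 137), and since 101⁻¹ ≡ 19 (mod 137), t ≡ 69. Hence x ≡ 72 + 101·69 = 7041 (mod 13837).
From x ≡ 7041 (mod 13837) write x = 7041 + 13837t. Substituting into x ≡ 35 (mod 107) gives 13837t ≡ 56 (mod 107), and since 34⁻¹ ≡ 85 (mod 107), t ≡ 52. Hence x ≡ 7041 + 13837·52 = 726565 (mod 1480559).

726565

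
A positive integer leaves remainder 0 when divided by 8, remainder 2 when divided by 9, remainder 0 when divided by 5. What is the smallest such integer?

200

The moduli are pairwise coprime; N = 8·9·5 = 360.
N/8 = 45; 45 ≡ 5 (mod 8); 5·5 ≡ 1, so inverse 5.
N/9 = 40; 40 ≡ 4 (mod 9); 4·7 ≡ 1, so inverse 7.
N/5 = 72; 72 ≡ 2 (mod 5); 2·3 ≡ 1, so inverse 3.
x ≡ 0·45·5 + 2·40·7 + 0·72·3 = 560.
560 mod 360 = 200.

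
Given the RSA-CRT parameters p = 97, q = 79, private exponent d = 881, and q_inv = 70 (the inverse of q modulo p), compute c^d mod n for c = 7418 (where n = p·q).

d_p = d mod (p−1) = 881 mod 96 = 17; d_q = d mod (q−1) = 23.
m₁ = c^(d_p) mod p: c ≡ 46 (mod 97), and 46^17 mod 97 = 51.
m₂ = c^(d_q) mod q: c ≡ 71 (mod 79), and 71^23 mod 79 = 27.
h = q_inv·(m₁ − m₂) mod p = 70·(51 − 27) mod 97 = 31.
m = m₂ + h·q = 27 + 31·79 = 2476.

2476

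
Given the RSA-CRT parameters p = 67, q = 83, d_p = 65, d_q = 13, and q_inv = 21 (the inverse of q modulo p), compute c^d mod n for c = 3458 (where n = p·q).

3033

m₁ = c^(d_p) mod p: c ≡ 41 (mod 67), and 41^65 mod 67 = 18.
m₂ = c^(d_q) mod q: c ≡ 55 (mod 83), and 55^13 mod 83 = 45.
h = q_inv·(m₁ − m₂) mod p = 21·(18 − 45) mod 67 = 36.
m = m₂ + h·q = 45 + 36·83 = 3033.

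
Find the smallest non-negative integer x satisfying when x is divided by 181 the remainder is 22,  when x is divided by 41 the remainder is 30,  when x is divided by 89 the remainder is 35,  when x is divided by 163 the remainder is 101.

99060417

The moduli are pairwise coprime; N = 181·41·89·163 = 107656447.
N/181 = 594787; 594787 ≡ 21 (mod 181); 21·69 ≡ 1, so inverse 69.
N/41 = 2625767; 2625767 ≡ 4 (mod 41); 4·31 ≡ 1, so inverse 31.
N/89 = 1209623; 1209623 ≡ 24 (mod 89); 24·26 ≡ 1, so inverse 26.
N/163 = 660469; 660469 ≡ 156 (mod 163); 156·93 ≡ 1, so inverse 93.
x ≡ 22·594787·69 + 30·2625767·31 + 35·1209623·26 + 101·660469·93 = 10649392223.
10649392223 mod 107656447 = 99060417.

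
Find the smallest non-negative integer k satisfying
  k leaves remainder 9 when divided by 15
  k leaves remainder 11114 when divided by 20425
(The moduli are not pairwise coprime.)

31539

gcd(15, 20425) = 5 and 5 | (11114 − 9), so the pair is consistent; merging gives k ≡ 31539 (mod 61275), where 61275 = lcm(15, 20425).
The solution is unique modulo lcm(15, 20425) = 61275.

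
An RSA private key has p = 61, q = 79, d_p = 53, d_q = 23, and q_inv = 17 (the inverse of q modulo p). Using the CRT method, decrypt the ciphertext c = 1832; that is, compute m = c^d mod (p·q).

m₁ = c^(d_p) mod p: c ≡ 2 (mod 61), and 2^53 mod 61 = 51.
m₂ = c^(d_q) mod q: c ≡ 15 (mod 79), and 15^23 mod 79 = 61.
h = q_inv·(m₁ − m₂) mod p = 17·(51 − 61) mod 61 = 13.
m = m₂ + h·q = 61 + 13·79 = 1088.

1088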